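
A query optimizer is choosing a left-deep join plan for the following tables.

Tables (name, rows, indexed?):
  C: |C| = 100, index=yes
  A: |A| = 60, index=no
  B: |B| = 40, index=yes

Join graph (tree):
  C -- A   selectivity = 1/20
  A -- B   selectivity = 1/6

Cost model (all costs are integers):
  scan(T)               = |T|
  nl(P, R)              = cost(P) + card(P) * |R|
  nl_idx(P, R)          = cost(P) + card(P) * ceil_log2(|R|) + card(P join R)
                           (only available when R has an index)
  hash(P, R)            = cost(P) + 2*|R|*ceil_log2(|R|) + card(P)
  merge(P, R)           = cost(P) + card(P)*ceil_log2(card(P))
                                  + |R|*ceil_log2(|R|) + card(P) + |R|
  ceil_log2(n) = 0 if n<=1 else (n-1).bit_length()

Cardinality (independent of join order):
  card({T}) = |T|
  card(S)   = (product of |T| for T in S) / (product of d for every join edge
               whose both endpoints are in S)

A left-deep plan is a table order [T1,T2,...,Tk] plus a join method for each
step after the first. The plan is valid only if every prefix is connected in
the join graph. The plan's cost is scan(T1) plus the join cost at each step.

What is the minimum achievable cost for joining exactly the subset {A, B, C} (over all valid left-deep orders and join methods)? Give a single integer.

Selinger DP over subsets of {A,B,C}:
  {C}: scan cost=100, card=100
  {A}: scan cost=60, card=60
  {B}: scan cost=40, card=40
  {AC}: card=300; try (C,nl_idx)→780, (A,hash)→920, (C,merge)→1280, (A,merge)→1320, (C,hash)→1520, (C,nl)→6060 …(+1); best=780 via (C,nl_idx)
  {AB}: card=400; try (B,hash)→600, (A,merge)→740, (B,merge)→760, (A,hash)→800, (B,nl_idx)→820, (A,nl)→2440 …(+1); best=600 via (B,hash)
  {ABC}: card=2000; try (B,hash)→1560, (C,hash)→2400, (B,merge)→4060, (B,nl_idx)→4580, (C,merge)→5400, (C,nl_idx)→5400 …(+2); best=1560 via (B,hash)

1560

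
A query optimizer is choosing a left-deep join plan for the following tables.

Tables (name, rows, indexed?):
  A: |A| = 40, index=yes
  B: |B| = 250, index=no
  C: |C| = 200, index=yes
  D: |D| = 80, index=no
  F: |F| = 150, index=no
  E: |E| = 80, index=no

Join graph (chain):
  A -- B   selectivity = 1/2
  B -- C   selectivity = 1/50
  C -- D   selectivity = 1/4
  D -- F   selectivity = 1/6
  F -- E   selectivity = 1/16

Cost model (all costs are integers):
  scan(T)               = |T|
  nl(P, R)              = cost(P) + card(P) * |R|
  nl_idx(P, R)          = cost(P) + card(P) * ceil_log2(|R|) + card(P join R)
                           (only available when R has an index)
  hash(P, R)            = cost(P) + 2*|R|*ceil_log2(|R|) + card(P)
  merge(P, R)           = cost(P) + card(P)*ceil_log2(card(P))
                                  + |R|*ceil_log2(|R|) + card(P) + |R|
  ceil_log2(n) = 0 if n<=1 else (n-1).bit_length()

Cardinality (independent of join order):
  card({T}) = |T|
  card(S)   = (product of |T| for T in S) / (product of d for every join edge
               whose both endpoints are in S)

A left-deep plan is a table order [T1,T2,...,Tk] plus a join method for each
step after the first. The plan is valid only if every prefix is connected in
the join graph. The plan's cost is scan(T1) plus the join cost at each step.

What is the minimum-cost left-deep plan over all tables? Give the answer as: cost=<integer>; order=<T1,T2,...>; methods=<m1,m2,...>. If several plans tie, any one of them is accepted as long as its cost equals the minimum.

Selinger DP (subsets sized 1..n):
  {A}: scan cost=40, card=40
  {B}: scan cost=250, card=250
  {C}: scan cost=200, card=200
  {D}: scan cost=80, card=80
  {F}: scan cost=150, card=150
  {E}: scan cost=80, card=80
  {AB}: card=5000; try (A,hash)→980, (B,merge)→2570, (A,merge)→2780, (B,hash)→4080, (A,nl_idx)→6750, (B,nl)→10040 …(+1); best=980 via (A,hash)
  {BC}: card=1000; try (C,nl_idx)→3250, (C,hash)→3700, (B,merge)→4250, (C,merge)→4300, (B,hash)→4400, (B,nl)→50200 …(+1); best=3250 via (C,nl_idx)
  {CD}: card=4000; try (D,hash)→1520, (C,merge)→2520, (D,merge)→2640, (C,hash)→3360, (C,nl_idx)→4720, (C,nl)→16080 …(+1); best=1520 via (D,hash)
  {DF}: card=2000; try (D,hash)→1420, (F,merge)→2070, (D,merge)→2140, (F,hash)→2560, (F,nl)→12080, (D,nl)→12150; best=1420 via (D,hash)
  {EF}: card=750; try (E,hash)→1420, (F,merge)→2070, (E,merge)→2140, (F,hash)→2560, (F,nl)→12080, (E,nl)→12150; best=1420 via (E,hash)
  {ABC}: card=20000; try (A,hash)→4730, (C,hash)→9180, (A,merge)→14530, (A,nl_idx)→29250, (A,nl)→43250, (C,nl_idx)→60980 …(+2); best=4730 via (A,hash)
  {BCD}: card=20000; try (D,hash)→5370, (B,hash)→9520, (D,merge)→14890, (B,merge)→55770, (D,nl)→83250, (B,nl)→1001520; best=5370 via (D,hash)
  {CDF}: card=100000; try (C,hash)→6620, (F,hash)→7920, (C,merge)→27220, (F,merge)→54870, (C,nl_idx)→117420, (C,nl)→401420 …(+1); best=6620 via (C,hash)
  {DEF}: card=10000; try (D,hash)→3290, (E,hash)→4540, (D,merge)→10310, (E,merge)→26060, (D,nl)→61420, (E,nl)→161420; best=3290 via (D,hash)
  {ABCD}: card=400000; try (D,hash)→25850, (A,hash)→25850, (D,merge)→325370, (A,merge)→325650, (A,nl_idx)→525370, (A,nl)→805370 …(+1); best=25850 via (D,hash)
  {BCDF}: card=500000; try (F,hash)→27770, (B,hash)→110620, (F,merge)→326720, (B,merge)→1808870, (F,nl)→3005370, (B,nl)→25006620; best=27770 via (F,hash)
  {CDEF}: card=500000; try (C,hash)→16490, (E,hash)→107740, (C,merge)→155090, (C,nl_idx)→583290, (E,merge)→1807260, (C,nl)→2003290 …(+1); best=16490 via (C,hash)
  {ABCDF}: card=10000000; try (F,hash)→428250, (A,hash)→528250, (F,merge)→8027200, (A,merge)→10028050, (A,nl_idx)→13027770, (A,nl)→20027770 …(+1); best=428250 via (F,hash)
  {BCDEF}: card=2500000; try (B,hash)→520490, (E,hash)→528890, (B,merge)→10018740, (E,merge)→10028410, (E,nl)→40027770, (B,nl)→125016490; best=520490 via (B,hash)
  {ABCDEF}: card=50000000; try (A,hash)→3020970, (E,hash)→10429370, (A,merge)→58020770, (A,nl_idx)→65520490, (A,nl)→100520490, (E,merge)→250428890 …(+1); best=3020970 via (A,hash)

cost=3020970; order=F,E,D,C,B,A; methods=hash,hash,hash,hash,hash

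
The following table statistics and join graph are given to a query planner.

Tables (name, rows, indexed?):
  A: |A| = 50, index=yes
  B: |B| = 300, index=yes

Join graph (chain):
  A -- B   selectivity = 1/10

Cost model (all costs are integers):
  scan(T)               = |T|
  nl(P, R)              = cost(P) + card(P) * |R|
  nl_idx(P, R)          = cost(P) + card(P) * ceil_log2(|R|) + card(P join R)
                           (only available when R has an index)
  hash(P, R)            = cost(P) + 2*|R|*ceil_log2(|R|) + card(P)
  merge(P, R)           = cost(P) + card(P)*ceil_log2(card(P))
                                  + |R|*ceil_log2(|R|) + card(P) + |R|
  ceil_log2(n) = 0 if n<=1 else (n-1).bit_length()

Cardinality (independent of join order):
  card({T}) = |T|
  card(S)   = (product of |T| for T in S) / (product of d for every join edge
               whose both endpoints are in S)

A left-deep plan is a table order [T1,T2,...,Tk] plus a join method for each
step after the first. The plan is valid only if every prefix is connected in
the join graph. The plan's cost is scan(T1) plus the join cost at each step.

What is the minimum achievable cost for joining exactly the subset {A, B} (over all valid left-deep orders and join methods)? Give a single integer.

Selinger DP over subsets of {A,B}:
  {A}: scan cost=50, card=50
  {B}: scan cost=300, card=300
  {AB}: card=1500; try (A,hash)→1200, (B,nl_idx)→2000, (B,merge)→3400, (A,nl_idx)→3600, (A,merge)→3650, (B,hash)→5500 …(+2); best=1200 via (A,hash)

1200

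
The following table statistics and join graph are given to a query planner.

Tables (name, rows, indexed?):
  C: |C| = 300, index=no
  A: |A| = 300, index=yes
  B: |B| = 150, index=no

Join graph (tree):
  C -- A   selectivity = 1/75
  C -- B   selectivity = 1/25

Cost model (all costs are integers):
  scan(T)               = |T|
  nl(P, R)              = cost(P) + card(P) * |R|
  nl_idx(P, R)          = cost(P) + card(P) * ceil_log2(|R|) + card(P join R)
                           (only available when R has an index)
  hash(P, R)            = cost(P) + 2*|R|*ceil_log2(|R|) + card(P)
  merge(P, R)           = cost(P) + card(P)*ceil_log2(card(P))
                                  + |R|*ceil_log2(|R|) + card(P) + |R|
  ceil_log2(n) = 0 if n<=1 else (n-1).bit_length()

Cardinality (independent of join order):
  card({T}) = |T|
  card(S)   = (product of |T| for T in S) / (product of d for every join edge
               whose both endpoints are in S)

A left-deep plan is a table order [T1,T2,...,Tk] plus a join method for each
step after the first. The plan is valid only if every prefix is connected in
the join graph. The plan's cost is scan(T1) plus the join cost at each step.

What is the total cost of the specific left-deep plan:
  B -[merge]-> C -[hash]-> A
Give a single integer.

step 1: scan B: cost=150, card=150
step 2: join C via merge
    card(P join C) = 150*300/(25) = 1800
    cost = 150 + 150*8 + 300*9 + 150 + 300 = 4500
step 3: join A via hash
    card(P join A) = 1800*300/(75) = 7200
    cost = 4500 + 2*300*9 + 1800 = 11700

11700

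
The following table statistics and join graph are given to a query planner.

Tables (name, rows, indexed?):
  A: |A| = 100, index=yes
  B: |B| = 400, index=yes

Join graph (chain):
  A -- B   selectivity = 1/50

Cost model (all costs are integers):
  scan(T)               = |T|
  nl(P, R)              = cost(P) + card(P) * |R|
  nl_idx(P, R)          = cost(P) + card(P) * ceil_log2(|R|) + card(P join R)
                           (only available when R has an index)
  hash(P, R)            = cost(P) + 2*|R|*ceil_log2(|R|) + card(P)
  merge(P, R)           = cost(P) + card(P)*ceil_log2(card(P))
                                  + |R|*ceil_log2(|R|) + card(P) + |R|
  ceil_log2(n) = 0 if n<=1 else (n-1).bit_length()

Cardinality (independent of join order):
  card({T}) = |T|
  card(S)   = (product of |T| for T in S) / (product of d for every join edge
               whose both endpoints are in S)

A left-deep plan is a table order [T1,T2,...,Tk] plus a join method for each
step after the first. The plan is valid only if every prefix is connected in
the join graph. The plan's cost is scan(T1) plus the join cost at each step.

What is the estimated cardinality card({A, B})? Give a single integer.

Tables in S: A(100), B(400)
Edges inside S: A-B(d=50)
numerator = 100 * 400 = 40000
denominator = 50 = 50
card(S) = 40000 / 50 = 800

800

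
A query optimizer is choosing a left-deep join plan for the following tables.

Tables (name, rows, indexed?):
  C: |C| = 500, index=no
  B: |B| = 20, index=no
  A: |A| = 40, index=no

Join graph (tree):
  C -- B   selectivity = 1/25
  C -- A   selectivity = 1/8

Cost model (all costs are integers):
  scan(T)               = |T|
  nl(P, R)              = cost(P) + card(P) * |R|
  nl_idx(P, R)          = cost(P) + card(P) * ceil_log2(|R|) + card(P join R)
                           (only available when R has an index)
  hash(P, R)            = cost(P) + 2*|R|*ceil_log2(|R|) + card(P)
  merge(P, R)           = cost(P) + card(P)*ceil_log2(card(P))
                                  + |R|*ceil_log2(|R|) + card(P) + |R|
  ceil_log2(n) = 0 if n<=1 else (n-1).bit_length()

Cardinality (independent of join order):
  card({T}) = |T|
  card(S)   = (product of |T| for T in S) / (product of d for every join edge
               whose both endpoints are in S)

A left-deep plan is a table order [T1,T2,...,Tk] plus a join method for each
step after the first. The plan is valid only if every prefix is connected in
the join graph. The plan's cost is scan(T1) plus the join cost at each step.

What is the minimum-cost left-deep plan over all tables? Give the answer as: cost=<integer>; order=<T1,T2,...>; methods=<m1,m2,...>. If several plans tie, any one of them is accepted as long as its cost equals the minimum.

Selinger DP (subsets sized 1..n):
  {C}: scan cost=500, card=500
  {B}: scan cost=20, card=20
  {A}: scan cost=40, card=40
  {BC}: card=400; try (B,hash)→1200, (C,merge)→5140, (B,merge)→5620, (C,hash)→9040, (C,nl)→10020, (B,nl)→10500; best=1200 via (B,hash)
  {AC}: card=2500; try (A,hash)→1480, (C,merge)→5320, (A,merge)→5780, (C,hash)→9080, (C,nl)→20040, (A,nl)→20500; best=1480 via (A,hash)
  {ABC}: card=2000; try (A,hash)→2080, (B,hash)→4180, (A,merge)→5480, (A,nl)→17200, (B,merge)→34100, (B,nl)→51480; best=2080 via (A,hash)

cost=2080; order=C,B,A; methods=hash,hash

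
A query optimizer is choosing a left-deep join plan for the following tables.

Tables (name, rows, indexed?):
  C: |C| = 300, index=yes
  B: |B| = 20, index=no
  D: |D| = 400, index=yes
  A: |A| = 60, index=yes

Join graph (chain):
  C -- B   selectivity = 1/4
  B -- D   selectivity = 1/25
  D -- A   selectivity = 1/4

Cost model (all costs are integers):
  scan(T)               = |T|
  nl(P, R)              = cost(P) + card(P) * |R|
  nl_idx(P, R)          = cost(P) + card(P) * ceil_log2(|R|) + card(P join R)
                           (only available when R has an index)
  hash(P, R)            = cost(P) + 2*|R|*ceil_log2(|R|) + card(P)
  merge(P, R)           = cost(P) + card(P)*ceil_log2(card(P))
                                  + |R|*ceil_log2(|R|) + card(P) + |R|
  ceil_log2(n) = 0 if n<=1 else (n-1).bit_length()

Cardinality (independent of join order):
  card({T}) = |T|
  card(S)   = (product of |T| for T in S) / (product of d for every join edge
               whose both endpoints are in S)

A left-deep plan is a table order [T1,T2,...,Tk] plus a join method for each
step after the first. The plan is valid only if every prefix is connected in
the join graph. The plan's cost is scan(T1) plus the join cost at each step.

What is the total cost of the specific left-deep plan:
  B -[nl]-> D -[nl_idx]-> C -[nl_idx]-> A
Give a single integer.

step 1: scan B: cost=20, card=20
step 2: join D via nl
    card(P join D) = 20*400/(25) = 320
    cost = 20 + 20*400 = 8020
step 3: join C via nl_idx
    card(P join C) = 320*300/(4) = 24000
    cost = 8020 + 320*9 + 24000 = 34900
step 4: join A via nl_idx
    card(P join A) = 24000*60/(4) = 360000
    cost = 34900 + 24000*6 + 360000 = 538900

538900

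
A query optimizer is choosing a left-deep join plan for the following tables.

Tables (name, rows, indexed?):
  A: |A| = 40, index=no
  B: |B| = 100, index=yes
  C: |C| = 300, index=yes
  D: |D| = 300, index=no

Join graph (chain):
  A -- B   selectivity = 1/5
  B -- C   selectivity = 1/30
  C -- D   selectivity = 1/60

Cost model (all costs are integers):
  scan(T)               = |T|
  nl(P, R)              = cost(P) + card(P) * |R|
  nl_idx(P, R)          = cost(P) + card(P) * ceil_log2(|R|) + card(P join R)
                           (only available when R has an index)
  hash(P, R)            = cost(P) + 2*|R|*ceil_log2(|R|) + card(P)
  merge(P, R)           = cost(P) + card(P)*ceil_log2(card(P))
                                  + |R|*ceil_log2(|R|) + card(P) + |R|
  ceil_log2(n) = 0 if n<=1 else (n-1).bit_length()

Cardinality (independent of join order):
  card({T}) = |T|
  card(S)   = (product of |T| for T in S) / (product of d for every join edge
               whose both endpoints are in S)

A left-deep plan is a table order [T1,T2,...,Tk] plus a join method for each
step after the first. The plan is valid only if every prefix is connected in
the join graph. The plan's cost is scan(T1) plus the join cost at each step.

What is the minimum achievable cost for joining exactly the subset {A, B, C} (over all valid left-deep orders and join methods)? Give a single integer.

3480

Selinger DP over subsets of {A,B,C}:
  {A}: scan cost=40, card=40
  {B}: scan cost=100, card=100
  {C}: scan cost=300, card=300
  {AB}: card=800; try (A,hash)→680, (B,merge)→1120, (B,nl_idx)→1120, (A,merge)→1180, (B,hash)→1480, (B,nl)→4040 …(+1); best=680 via (A,hash)
  {BC}: card=1000; try (C,nl_idx)→2000, (B,hash)→2000, (B,nl_idx)→3400, (C,merge)→3900, (B,merge)→4100, (C,hash)→5600 …(+2); best=2000 via (C,nl_idx)
  {ABC}: card=8000; try (A,hash)→3480, (C,hash)→6880, (C,merge)→12480, (A,merge)→13280, (C,nl_idx)→15880, (A,nl)→42000 …(+1); best=3480 via (A,hash)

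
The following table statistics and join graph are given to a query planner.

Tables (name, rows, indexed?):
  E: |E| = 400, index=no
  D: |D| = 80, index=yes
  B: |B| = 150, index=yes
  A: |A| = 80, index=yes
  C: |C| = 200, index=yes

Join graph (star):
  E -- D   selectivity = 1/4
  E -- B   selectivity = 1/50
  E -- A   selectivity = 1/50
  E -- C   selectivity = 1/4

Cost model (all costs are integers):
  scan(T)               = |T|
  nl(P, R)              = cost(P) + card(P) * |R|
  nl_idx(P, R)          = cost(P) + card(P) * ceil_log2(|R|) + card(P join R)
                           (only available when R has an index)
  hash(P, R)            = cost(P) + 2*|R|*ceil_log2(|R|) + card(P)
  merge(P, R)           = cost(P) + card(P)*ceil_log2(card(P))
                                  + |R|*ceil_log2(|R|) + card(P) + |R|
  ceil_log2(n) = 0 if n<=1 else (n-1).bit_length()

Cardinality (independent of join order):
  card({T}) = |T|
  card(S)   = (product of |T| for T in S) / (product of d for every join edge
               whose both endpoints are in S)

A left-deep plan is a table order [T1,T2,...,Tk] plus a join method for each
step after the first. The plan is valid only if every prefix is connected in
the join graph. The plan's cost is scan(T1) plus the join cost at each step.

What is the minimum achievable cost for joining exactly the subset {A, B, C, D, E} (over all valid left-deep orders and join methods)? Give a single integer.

49600

Selinger DP over subsets of {A,B,C,D,E}:
  {E}: scan cost=400, card=400
  {D}: scan cost=80, card=80
  {B}: scan cost=150, card=150
  {A}: scan cost=80, card=80
  {C}: scan cost=200, card=200
  {DE}: card=8000; try (D,hash)→1920, (E,merge)→4720, (D,merge)→5040, (E,hash)→7360, (D,nl_idx)→11200, (E,nl)→32080 …(+1); best=1920 via (D,hash)
  {BE}: card=1200; try (B,hash)→3200, (B,nl_idx)→4800, (E,merge)→5500, (B,merge)→5750, (E,hash)→7500, (E,nl)→60150 …(+1); best=3200 via (B,hash)
  {AE}: card=640; try (A,hash)→1920, (A,nl_idx)→3840, (E,merge)→4720, (A,merge)→5040, (E,hash)→7360, (E,nl)→32080 …(+1); best=1920 via (A,hash)
  {CE}: card=20000; try (C,hash)→4000, (E,merge)→6000, (C,merge)→6200, (E,hash)→7600, (C,nl_idx)→23600, (E,nl)→80200 …(+1); best=4000 via (C,hash)
  {BDE}: card=24000; try (D,hash)→5520, (B,hash)→12320, (D,merge)→18240, (D,nl_idx)→35600, (B,nl_idx)→89920, (D,nl)→99200 …(+2); best=5520 via (D,hash)
  {ADE}: card=12800; try (D,hash)→3680, (D,merge)→9600, (A,hash)→11040, (D,nl_idx)→19200, (D,nl)→53120, (A,nl_idx)→70720 …(+2); best=3680 via (D,hash)
  {CDE}: card=400000; try (C,hash)→13120, (D,hash)→25120, (C,merge)→115720, (D,merge)→324640, (C,nl_idx)→465920, (D,nl_idx)→544000 …(+2); best=13120 via (C,hash)
  {ABE}: card=1920; try (B,hash)→4960, (A,hash)→5520, (B,nl_idx)→8960, (B,merge)→10310, (A,nl_idx)→13520, (A,merge)→18240 …(+2); best=4960 via (B,hash)
  {BCE}: card=60000; try (C,hash)→7600, (C,merge)→19400, (B,hash)→26400, (C,nl_idx)→72800, (B,nl_idx)→224000, (C,nl)→243200 …(+2); best=7600 via (C,hash)
  {ACE}: card=32000; try (C,hash)→5760, (C,merge)→10760, (A,hash)→25120, (C,nl_idx)→39040, (C,nl)→129920, (A,nl_idx)→176000 …(+2); best=5760 via (C,hash)
  {ABDE}: card=38400; try (D,hash)→8000, (B,hash)→18880, (D,merge)→28640, (A,hash)→30640, (D,nl_idx)→56800, (B,nl_idx)→144480 …(+6); best=8000 via (D,hash)
  {BCDE}: card=1200000; try (C,hash)→32720, (D,hash)→68720, (C,merge)→391320, (B,hash)→415520, (D,merge)→1028240, (C,nl_idx)→1397520 …(+6); best=32720 via (C,hash)
  {ACDE}: card=640000; try (C,hash)→19680, (D,hash)→38880, (C,merge)→197480, (A,hash)→414240, (D,merge)→518400, (C,nl_idx)→746080 …(+6); best=19680 via (C,hash)
  {ABCE}: card=96000; try (C,hash)→10080, (C,merge)→29800, (B,hash)→40160, (A,hash)→68720, (C,nl_idx)→116320, (B,nl_idx)→357760 …(+6); best=10080 via (C,hash)
  {ABCDE}: card=1920000; try (C,hash)→49600, (D,hash)→107200, (B,hash)→662080, (C,merge)→662600, (A,hash)→1233840, (D,merge)→1738720 …(+10); best=49600 via (C,hash)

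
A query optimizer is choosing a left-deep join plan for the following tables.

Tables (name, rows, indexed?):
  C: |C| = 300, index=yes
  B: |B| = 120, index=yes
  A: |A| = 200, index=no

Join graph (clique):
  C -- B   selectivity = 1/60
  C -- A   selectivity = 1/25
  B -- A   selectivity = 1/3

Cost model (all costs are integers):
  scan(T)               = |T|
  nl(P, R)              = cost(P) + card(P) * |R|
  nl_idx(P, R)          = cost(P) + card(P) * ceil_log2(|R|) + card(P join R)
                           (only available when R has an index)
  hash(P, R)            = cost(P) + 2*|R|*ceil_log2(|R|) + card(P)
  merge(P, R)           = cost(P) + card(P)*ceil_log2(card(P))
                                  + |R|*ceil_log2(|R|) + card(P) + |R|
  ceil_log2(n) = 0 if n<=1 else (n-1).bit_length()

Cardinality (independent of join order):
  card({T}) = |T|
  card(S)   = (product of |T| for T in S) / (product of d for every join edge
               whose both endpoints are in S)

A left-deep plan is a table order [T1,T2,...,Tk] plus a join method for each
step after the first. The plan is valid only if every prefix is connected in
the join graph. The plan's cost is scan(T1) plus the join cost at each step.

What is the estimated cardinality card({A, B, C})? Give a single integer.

1600

Tables in S: A(200), B(120), C(300)
Edges inside S: C-B(d=60), C-A(d=25), B-A(d=3)
numerator = 200 * 120 * 300 = 7200000
denominator = 60 * 25 * 3 = 4500
card(S) = 7200000 / 4500 = 1600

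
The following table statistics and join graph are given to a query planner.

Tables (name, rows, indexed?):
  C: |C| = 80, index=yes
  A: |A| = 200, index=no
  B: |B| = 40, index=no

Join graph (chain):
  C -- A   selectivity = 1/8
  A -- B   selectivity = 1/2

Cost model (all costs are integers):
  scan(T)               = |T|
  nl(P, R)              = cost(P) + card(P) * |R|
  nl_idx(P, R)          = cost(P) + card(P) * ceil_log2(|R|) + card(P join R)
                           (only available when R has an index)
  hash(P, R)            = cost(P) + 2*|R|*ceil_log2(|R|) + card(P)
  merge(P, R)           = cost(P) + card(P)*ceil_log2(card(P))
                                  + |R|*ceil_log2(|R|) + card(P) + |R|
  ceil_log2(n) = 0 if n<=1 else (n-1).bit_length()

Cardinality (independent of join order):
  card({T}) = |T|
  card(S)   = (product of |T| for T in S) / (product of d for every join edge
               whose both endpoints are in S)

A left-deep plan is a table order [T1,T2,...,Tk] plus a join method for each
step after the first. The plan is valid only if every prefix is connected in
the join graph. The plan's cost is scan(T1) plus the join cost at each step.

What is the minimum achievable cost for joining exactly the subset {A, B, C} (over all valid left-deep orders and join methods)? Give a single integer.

Selinger DP over subsets of {A,B,C}:
  {C}: scan cost=80, card=80
  {A}: scan cost=200, card=200
  {B}: scan cost=40, card=40
  {AC}: card=2000; try (C,hash)→1520, (A,merge)→2520, (C,merge)→2640, (A,hash)→3360, (C,nl_idx)→3600, (A,nl)→16080 …(+1); best=1520 via (C,hash)
  {AB}: card=4000; try (B,hash)→880, (A,merge)→2120, (B,merge)→2280, (A,hash)→3280, (A,nl)→8040, (B,nl)→8200; best=880 via (B,hash)
  {ABC}: card=40000; try (B,hash)→4000, (C,hash)→6000, (B,merge)→25800, (C,merge)→53520, (C,nl_idx)→68880, (B,nl)→81520 …(+1); best=4000 via (B,hash)

4000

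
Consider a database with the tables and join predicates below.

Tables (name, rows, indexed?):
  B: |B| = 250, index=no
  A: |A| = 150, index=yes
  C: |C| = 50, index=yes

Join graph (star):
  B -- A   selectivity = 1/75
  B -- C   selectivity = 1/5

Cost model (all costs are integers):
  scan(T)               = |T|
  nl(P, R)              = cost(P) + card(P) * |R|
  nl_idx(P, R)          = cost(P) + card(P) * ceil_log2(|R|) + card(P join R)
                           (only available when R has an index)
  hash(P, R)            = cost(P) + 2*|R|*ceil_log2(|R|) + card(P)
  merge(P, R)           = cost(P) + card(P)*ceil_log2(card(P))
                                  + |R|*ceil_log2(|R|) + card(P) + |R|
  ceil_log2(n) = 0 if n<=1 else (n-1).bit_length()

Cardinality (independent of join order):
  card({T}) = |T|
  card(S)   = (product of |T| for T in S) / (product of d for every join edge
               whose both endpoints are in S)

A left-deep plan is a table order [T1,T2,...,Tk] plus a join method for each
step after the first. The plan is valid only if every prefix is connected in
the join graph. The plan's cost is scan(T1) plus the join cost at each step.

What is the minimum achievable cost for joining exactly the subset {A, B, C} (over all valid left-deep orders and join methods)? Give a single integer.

3850

Selinger DP over subsets of {A,B,C}:
  {B}: scan cost=250, card=250
  {A}: scan cost=150, card=150
  {C}: scan cost=50, card=50
  {AB}: card=500; try (A,nl_idx)→2750, (A,hash)→2900, (B,merge)→3750, (A,merge)→3850, (B,hash)→4300, (B,nl)→37650 …(+1); best=2750 via (A,nl_idx)
  {BC}: card=2500; try (C,hash)→1100, (B,merge)→2650, (C,merge)→2850, (B,hash)→4100, (C,nl_idx)→4250, (B,nl)→12550 …(+1); best=1100 via (C,hash)
  {ABC}: card=5000; try (C,hash)→3850, (A,hash)→6000, (C,merge)→8100, (C,nl_idx)→10750, (A,nl_idx)→26100, (C,nl)→27750 …(+2); best=3850 via (C,hash)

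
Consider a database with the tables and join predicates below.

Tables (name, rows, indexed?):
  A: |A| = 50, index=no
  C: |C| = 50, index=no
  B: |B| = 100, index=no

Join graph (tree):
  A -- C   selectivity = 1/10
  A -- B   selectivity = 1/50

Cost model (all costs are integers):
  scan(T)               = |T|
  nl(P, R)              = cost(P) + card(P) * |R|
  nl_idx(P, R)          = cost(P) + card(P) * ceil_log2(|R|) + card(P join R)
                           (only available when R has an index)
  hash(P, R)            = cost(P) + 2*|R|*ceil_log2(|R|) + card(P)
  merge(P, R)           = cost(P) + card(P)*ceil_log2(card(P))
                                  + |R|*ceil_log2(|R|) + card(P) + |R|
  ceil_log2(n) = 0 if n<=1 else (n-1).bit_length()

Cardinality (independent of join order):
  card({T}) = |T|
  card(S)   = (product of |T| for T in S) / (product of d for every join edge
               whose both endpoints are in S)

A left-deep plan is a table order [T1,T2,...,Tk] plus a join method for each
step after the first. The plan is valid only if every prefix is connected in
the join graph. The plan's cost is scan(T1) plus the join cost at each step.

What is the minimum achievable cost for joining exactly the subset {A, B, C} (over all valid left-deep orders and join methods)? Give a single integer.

1500

Selinger DP over subsets of {A,B,C}:
  {A}: scan cost=50, card=50
  {C}: scan cost=50, card=50
  {B}: scan cost=100, card=100
  {AC}: card=250; try (C,hash)→700, (A,hash)→700, (C,merge)→750, (A,merge)→750, (C,nl)→2550, (A,nl)→2550; best=700 via (C,hash)
  {AB}: card=100; try (A,hash)→800, (B,merge)→1200, (A,merge)→1250, (B,hash)→1500, (B,nl)→5050, (A,nl)→5100; best=800 via (A,hash)
  {ABC}: card=500; try (C,hash)→1500, (C,merge)→1950, (B,hash)→2350, (B,merge)→3750, (C,nl)→5800, (B,nl)→25700; best=1500 via (C,hash)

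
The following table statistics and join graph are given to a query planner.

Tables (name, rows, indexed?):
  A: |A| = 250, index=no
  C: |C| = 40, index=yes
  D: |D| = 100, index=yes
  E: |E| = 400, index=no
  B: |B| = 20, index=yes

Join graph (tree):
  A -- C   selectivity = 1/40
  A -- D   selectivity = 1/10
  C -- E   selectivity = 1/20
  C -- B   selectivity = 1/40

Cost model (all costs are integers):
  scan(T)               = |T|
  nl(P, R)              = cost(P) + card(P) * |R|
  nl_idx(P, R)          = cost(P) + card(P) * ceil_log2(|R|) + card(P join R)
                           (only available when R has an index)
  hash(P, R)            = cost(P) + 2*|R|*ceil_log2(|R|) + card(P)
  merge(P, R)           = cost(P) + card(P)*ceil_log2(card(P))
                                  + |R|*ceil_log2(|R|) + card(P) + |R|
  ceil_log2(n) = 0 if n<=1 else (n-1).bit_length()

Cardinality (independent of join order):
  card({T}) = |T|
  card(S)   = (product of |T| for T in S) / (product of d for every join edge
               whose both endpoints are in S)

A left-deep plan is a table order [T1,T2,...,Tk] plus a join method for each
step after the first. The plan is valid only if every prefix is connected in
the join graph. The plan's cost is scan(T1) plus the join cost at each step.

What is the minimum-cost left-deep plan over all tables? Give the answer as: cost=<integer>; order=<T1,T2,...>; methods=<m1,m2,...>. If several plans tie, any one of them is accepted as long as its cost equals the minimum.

Selinger DP (subsets sized 1..n):
  {A}: scan cost=250, card=250
  {C}: scan cost=40, card=40
  {D}: scan cost=100, card=100
  {E}: scan cost=400, card=400
  {B}: scan cost=20, card=20
  {AC}: card=250; try (C,hash)→980, (C,nl_idx)→2000, (A,merge)→2570, (C,merge)→2780, (A,hash)→4080, (A,nl)→10040 …(+1); best=980 via (C,hash)
  {AD}: card=2500; try (D,hash)→1900, (A,merge)→3150, (D,merge)→3300, (A,hash)→4200, (D,nl_idx)→4500, (A,nl)→25100 …(+1); best=1900 via (D,hash)
  {CE}: card=800; try (C,hash)→1280, (C,nl_idx)→3600, (E,merge)→4320, (C,merge)→4680, (E,hash)→7280, (E,nl)→16040 …(+1); best=1280 via (C,hash)
  {BC}: card=20; try (C,nl_idx)→160, (B,nl_idx)→260, (B,hash)→280, (C,merge)→420, (B,merge)→440, (C,hash)→520 …(+2); best=160 via (C,nl_idx)
  {ACD}: card=2500; try (D,hash)→2630, (D,merge)→4030, (C,hash)→4880, (D,nl_idx)→5230, (C,nl_idx)→19400, (D,nl)→25980 …(+2); best=2630 via (D,hash)
  {ACE}: card=5000; try (A,hash)→6080, (E,merge)→7230, (E,hash)→8430, (A,merge)→12330, (E,nl)→100980, (A,nl)→201280; best=6080 via (A,hash)
  {ABC}: card=125; try (B,hash)→1430, (B,nl_idx)→2355, (A,merge)→2530, (B,merge)→3350, (A,hash)→4180, (A,nl)→5160 …(+1); best=1430 via (B,hash)
  {BCE}: card=400; try (B,hash)→2280, (E,merge)→4280, (B,nl_idx)→5680, (E,hash)→7380, (E,nl)→8160, (B,merge)→10200 …(+1); best=2280 via (B,hash)
  {ACDE}: card=50000; try (E,hash)→12330, (D,hash)→12480, (E,merge)→39130, (D,merge)→76880, (D,nl_idx)→91080, (D,nl)→506080 …(+1); best=12330 via (E,hash)
  {ABCD}: card=1250; try (D,hash)→2955, (D,merge)→3230, (D,nl_idx)→3555, (B,hash)→5330, (D,nl)→13930, (B,nl_idx)→16380 …(+2); best=2955 via (D,hash)
  {ABCE}: card=2500; try (E,merge)→6430, (A,hash)→6680, (A,merge)→8530, (E,hash)→8755, (B,hash)→11280, (B,nl_idx)→33580 …(+4); best=6430 via (E,merge)
  {ABCDE}: card=25000; try (D,hash)→10330, (E,hash)→11405, (E,merge)→21955, (D,merge)→39730, (D,nl_idx)→48930, (B,hash)→62530 …(+5); best=10330 via (D,hash)

cost=10330; order=A,C,B,E,D; methods=hash,hash,merge,hash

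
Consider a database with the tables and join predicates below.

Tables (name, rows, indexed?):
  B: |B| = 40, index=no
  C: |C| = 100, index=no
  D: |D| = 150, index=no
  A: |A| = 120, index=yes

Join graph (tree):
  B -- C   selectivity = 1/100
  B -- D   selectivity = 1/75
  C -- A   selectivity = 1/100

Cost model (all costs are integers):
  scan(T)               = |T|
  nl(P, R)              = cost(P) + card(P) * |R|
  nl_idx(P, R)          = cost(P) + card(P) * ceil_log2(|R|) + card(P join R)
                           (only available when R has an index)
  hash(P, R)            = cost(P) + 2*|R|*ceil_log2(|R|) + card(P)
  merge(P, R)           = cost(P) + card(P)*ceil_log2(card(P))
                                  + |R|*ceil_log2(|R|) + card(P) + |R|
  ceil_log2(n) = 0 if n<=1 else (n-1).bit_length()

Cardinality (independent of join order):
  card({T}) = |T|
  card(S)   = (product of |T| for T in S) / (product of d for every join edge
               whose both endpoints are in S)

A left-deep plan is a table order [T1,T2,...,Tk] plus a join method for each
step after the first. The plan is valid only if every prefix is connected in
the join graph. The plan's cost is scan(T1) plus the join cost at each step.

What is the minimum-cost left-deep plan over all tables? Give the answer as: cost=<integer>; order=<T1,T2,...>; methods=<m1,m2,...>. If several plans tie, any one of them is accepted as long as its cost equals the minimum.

Selinger DP (subsets sized 1..n):
  {B}: scan cost=40, card=40
  {C}: scan cost=100, card=100
  {D}: scan cost=150, card=150
  {A}: scan cost=120, card=120
  {BC}: card=40; try (B,hash)→680, (C,merge)→1120, (B,merge)→1180, (C,hash)→1480, (C,nl)→4040, (B,nl)→4100; best=680 via (B,hash)
  {BD}: card=80; try (B,hash)→780, (D,merge)→1670, (B,merge)→1780, (D,hash)→2480, (D,nl)→6040, (B,nl)→6150; best=780 via (B,hash)
  {AC}: card=120; try (A,nl_idx)→920, (C,hash)→1640, (A,merge)→1860, (C,merge)→1880, (A,hash)→1880, (A,nl)→12100 …(+1); best=920 via (A,nl_idx)
  {BCD}: card=80; try (C,merge)→2220, (C,hash)→2260, (D,merge)→2310, (D,hash)→3120, (D,nl)→6680, (C,nl)→8780; best=2220 via (C,merge)
  {ABC}: card=48; try (A,nl_idx)→1008, (B,hash)→1520, (A,merge)→1920, (B,merge)→2160, (A,hash)→2400, (A,nl)→5480 …(+1); best=1008 via (A,nl_idx)
  {ABCD}: card=96; try (D,merge)→2694, (A,nl_idx)→2876, (D,hash)→3456, (A,merge)→3820, (A,hash)→3980, (D,nl)→8208 …(+1); best=2694 via (D,merge)

cost=2694; order=C,B,A,D; methods=hash,nl_idx,merge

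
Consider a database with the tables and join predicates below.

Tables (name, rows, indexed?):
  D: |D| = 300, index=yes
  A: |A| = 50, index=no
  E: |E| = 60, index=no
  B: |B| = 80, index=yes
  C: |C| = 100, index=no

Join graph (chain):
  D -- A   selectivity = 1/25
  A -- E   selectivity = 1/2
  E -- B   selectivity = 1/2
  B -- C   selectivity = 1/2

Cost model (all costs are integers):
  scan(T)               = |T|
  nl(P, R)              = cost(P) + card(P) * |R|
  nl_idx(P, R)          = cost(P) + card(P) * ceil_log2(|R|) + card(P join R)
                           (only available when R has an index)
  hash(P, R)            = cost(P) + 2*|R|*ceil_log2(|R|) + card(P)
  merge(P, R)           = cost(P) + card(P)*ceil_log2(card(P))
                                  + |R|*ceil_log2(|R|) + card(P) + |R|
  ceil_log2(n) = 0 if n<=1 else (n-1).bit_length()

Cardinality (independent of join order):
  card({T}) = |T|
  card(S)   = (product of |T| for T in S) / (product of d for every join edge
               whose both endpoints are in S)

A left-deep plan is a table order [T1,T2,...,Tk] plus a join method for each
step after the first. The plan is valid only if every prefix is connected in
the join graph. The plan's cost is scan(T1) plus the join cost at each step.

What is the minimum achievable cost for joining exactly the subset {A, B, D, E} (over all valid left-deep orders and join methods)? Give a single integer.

Selinger DP over subsets of {A,B,D,E}:
  {D}: scan cost=300, card=300
  {A}: scan cost=50, card=50
  {E}: scan cost=60, card=60
  {B}: scan cost=80, card=80
  {AD}: card=600; try (D,nl_idx)→1100, (A,hash)→1200, (D,merge)→3400, (A,merge)→3650, (D,hash)→5500, (D,nl)→15050 …(+1); best=1100 via (D,nl_idx)
  {AE}: card=1500; try (A,hash)→720, (E,hash)→820, (E,merge)→820, (A,merge)→830, (E,nl)→3050, (A,nl)→3060; best=720 via (A,hash)
  {BE}: card=2400; try (E,hash)→880, (B,merge)→1120, (E,merge)→1140, (B,hash)→1240, (B,nl_idx)→2880, (B,nl)→4860 …(+1); best=880 via (E,hash)
  {ADE}: card=18000; try (E,hash)→2420, (D,hash)→7620, (E,merge)→8120, (D,merge)→21720, (D,nl_idx)→32220, (E,nl)→37100 …(+1); best=2420 via (E,hash)
  {ABE}: card=60000; try (B,hash)→3340, (A,hash)→3880, (B,merge)→19360, (A,merge)→32430, (B,nl_idx)→71220, (B,nl)→120720 …(+1); best=3340 via (B,hash)
  {ABDE}: card=720000; try (B,hash)→21540, (D,hash)→68740, (B,merge)→291060, (B,nl_idx)→848420, (D,merge)→1026340, (D,nl_idx)→1263340 …(+2); best=21540 via (B,hash)

21540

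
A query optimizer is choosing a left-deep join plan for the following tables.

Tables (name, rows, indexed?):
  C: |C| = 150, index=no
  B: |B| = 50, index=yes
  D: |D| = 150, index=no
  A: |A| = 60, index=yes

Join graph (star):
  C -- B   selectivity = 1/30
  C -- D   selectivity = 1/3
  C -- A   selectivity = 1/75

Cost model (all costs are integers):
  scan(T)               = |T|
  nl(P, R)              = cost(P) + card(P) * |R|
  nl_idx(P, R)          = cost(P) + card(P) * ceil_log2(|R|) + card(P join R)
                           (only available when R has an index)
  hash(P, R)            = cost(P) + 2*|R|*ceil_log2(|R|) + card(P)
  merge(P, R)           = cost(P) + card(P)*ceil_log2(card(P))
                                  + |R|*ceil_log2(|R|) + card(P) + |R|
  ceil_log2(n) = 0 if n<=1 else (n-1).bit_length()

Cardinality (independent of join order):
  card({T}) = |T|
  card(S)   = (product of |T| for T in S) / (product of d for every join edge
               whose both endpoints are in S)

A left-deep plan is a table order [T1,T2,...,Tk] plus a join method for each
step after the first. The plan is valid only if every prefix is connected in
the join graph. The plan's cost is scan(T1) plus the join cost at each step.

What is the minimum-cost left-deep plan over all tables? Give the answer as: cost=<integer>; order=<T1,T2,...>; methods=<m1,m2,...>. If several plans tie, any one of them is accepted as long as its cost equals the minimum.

Selinger DP (subsets sized 1..n):
  {C}: scan cost=150, card=150
  {B}: scan cost=50, card=50
  {D}: scan cost=150, card=150
  {A}: scan cost=60, card=60
  {BC}: card=250; try (B,hash)→900, (B,nl_idx)→1300, (C,merge)→1750, (B,merge)→1850, (C,hash)→2500, (C,nl)→7550 …(+1); best=900 via (B,hash)
  {CD}: card=7500; try (D,hash)→2700, (C,hash)→2700, (D,merge)→2850, (C,merge)→2850, (D,nl)→22650, (C,nl)→22650; best=2700 via (D,hash)
  {AC}: card=120; try (A,hash)→1020, (A,nl_idx)→1170, (C,merge)→1830, (A,merge)→1920, (C,hash)→2520, (C,nl)→9060 …(+1); best=1020 via (A,hash)
  {BCD}: card=12500; try (D,hash)→3550, (D,merge)→4500, (B,hash)→10800, (D,nl)→38400, (B,nl_idx)→60200, (B,merge)→108050 …(+1); best=3550 via (D,hash)
  {ABC}: card=200; try (B,hash)→1740, (A,hash)→1870, (B,nl_idx)→1940, (B,merge)→2330, (A,nl_idx)→2600, (A,merge)→3570 …(+2); best=1740 via (B,hash)
  {ACD}: card=6000; try (D,merge)→3330, (D,hash)→3540, (A,hash)→10920, (D,nl)→19020, (A,nl_idx)→53700, (A,merge)→108120 …(+1); best=3330 via (D,merge)
  {ABCD}: card=10000; try (D,hash)→4340, (D,merge)→4890, (B,hash)→9930, (A,hash)→16770, (D,nl)→31740, (B,nl_idx)→49330 …(+5); best=4340 via (D,hash)

cost=4340; order=C,A,B,D; methods=hash,hash,hash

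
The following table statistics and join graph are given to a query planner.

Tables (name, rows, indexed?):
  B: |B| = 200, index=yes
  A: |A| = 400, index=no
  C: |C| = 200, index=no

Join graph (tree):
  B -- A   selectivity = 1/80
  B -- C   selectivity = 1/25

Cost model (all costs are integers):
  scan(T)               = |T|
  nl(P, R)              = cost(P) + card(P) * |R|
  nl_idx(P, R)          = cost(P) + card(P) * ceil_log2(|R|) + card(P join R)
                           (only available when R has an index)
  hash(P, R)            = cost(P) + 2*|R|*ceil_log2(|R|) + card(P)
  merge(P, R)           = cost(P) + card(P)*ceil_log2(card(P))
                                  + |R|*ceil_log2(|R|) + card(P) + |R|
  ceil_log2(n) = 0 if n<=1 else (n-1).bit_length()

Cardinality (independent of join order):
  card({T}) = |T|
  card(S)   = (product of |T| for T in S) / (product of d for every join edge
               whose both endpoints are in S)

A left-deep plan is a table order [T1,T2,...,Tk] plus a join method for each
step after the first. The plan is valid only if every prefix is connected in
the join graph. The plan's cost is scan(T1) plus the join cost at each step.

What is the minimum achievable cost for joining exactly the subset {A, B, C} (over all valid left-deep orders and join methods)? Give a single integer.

Selinger DP over subsets of {A,B,C}:
  {B}: scan cost=200, card=200
  {A}: scan cost=400, card=400
  {C}: scan cost=200, card=200
  {AB}: card=1000; try (B,hash)→4000, (B,nl_idx)→4600, (A,merge)→6000, (B,merge)→6200, (A,hash)→7600, (A,nl)→80200 …(+1); best=4000 via (B,hash)
  {BC}: card=1600; try (B,nl_idx)→3400, (C,hash)→3600, (B,hash)→3600, (C,merge)→3800, (B,merge)→3800, (C,nl)→40200 …(+1); best=3400 via (B,nl_idx)
  {ABC}: card=8000; try (C,hash)→8200, (A,hash)→12200, (C,merge)→16800, (A,merge)→26600, (C,nl)→204000, (A,nl)→643400; best=8200 via (C,hash)

8200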